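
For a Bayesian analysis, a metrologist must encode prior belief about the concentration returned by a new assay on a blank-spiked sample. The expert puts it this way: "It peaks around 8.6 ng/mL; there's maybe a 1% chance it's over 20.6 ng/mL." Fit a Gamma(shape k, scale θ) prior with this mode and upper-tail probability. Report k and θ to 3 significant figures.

k ≈ 7.21, θ ≈ 1.39

Gamma(k,θ) with k>1 has mode (k−1)θ, so θ = 8.6/(k−1).
Need P(X < 20.6) = 0.99 with θ tied to k this way. Start at k = 2, θ = 8.6: P(X<20.6) ≈ 0.691.
Too low — raise k to concentrate. Iterating converges to k ≈ 7.21.
Then θ = 8.6/(7.21−1) ≈ 1.39.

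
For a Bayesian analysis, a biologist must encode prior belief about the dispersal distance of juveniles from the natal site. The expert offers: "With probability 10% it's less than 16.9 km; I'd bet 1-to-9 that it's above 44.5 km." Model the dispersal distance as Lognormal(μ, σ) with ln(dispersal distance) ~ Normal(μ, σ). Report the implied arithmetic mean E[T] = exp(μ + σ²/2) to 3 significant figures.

E[T] ≈ 29.5 km

If T ~ Lognormal(μ,σ) then ln T ~ Normal(μ,σ), so the p-quantile of ln T is μ + z_p·σ.
ln(16.9) = 2.827 and ln(44.5) = 3.795; z_{0.1} = -1.282, z_{0.9} = 1.282.
σ = (3.795 − 2.827)/(1.282 − (-1.282)) = 0.378.
μ = 2.827 − (-1.282)·0.378 = 3.311.
E[T] = exp(μ + σ²/2) = exp(3.311 + 0.0713) = 29.5 km.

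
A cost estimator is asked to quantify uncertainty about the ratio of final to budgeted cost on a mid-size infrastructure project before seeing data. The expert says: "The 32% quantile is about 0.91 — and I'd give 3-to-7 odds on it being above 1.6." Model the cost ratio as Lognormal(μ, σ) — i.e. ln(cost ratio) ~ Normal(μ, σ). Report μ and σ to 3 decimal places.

If T ~ Lognormal(μ,σ) then ln T ~ Normal(μ,σ), so the p-quantile of ln T is μ + z_p·σ.
ln(0.91) = -0.09431 and ln(1.6) = 0.47; z_{0.32} = -0.4677, z_{0.7} = 0.5244.
σ = (0.47 − -0.09431)/(0.5244 − (-0.4677)) = 0.569.
μ = -0.09431 − (-0.4677)·0.569 = 0.172.

μ ≈ 0.172, σ ≈ 0.569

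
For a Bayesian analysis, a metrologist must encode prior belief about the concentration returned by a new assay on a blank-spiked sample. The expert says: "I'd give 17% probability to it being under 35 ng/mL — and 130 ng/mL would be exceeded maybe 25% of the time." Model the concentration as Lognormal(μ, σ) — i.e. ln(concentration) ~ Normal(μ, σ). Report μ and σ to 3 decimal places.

μ ≈ 4.324, σ ≈ 0.806

If T ~ Lognormal(μ,σ) then ln T ~ Normal(μ,σ), so the p-quantile of ln T is μ + z_p·σ.
ln(35) = 3.555 and ln(130) = 4.868; z_{0.17} = -0.9542, z_{0.75} = 0.6745.
σ = (4.868 − 3.555)/(0.6745 − (-0.9542)) = 0.806.
μ = 3.555 − (-0.9542)·0.806 = 4.324.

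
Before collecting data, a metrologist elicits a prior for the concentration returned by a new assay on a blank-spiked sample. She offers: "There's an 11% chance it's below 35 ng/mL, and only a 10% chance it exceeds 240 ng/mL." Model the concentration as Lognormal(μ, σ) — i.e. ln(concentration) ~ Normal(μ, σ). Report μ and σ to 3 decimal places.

μ ≈ 4.497, σ ≈ 0.768

If T ~ Lognormal(μ,σ) then ln T ~ Normal(μ,σ), so the p-quantile of ln T is μ + z_p·σ.
ln(35) = 3.555 and ln(240) = 5.481; z_{0.11} = -1.227, z_{0.9} = 1.282.
σ = (5.481 − 3.555)/(1.282 − (-1.227)) = 0.768.
μ = 3.555 − (-1.227)·0.768 = 4.497.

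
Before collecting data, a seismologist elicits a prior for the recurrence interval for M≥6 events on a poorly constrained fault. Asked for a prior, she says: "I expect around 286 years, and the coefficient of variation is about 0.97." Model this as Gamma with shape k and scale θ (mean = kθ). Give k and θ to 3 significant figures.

k ≈ 1.06, θ ≈ 269

For Gamma(k, scale θ): mean = kθ, variance = kθ², so CV = 1/√k.
CV = 0.97, hence k = 1/CV² = 1.06.
Then θ = mean/k = 286/1.06 = 269.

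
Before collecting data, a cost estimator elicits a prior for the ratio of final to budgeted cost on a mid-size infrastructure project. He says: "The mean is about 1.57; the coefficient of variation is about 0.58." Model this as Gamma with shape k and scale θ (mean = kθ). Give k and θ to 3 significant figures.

For Gamma(k, scale θ): mean = kθ, variance = kθ², so CV = 1/√k.
CV = 0.58, hence k = 1/CV² = 2.97.
Then θ = mean/k = 1.57/2.97 = 0.528.

k ≈ 2.97, θ ≈ 0.528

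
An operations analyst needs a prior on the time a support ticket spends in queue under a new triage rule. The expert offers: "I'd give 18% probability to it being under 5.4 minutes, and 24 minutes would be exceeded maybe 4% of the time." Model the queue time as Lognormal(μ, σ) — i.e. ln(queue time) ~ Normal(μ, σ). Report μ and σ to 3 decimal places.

If T ~ Lognormal(μ,σ) then ln T ~ Normal(μ,σ), so the p-quantile of ln T is μ + z_p·σ.
ln(5.4) = 1.686 and ln(24) = 3.178; z_{0.18} = -0.9154, z_{0.96} = 1.751.
σ = (3.178 − 1.686)/(1.751 − (-0.9154)) = 0.559.
μ = 1.686 − (-0.9154)·0.559 = 2.199.

μ ≈ 2.199, σ ≈ 0.559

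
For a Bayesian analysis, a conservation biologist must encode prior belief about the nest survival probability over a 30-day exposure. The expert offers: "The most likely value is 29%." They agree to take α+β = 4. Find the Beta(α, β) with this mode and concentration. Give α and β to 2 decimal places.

For α,β > 1 the Beta mode is (α−1)/(α+β−2). With α+β = 4, the mode is (α−1)/2.
Set (α−1)/2 = 0.29 → α = 1 + 0.29·2 = 1.58.
β = 4 − α = 2.42.

α = 1.58, β = 2.42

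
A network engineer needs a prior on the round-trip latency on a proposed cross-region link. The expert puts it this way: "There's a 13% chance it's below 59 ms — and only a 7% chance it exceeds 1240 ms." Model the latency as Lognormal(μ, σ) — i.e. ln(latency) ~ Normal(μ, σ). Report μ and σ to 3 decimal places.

If T ~ Lognormal(μ,σ) then ln T ~ Normal(μ,σ), so the p-quantile of ln T is μ + z_p·σ.
ln(59) = 4.078 and ln(1240) = 7.123; z_{0.13} = -1.126, z_{0.93} = 1.476.
σ = (7.123 − 4.078)/(1.476 − (-1.126)) = 1.170.
μ = 4.078 − (-1.126)·1.170 = 5.396.

μ ≈ 5.396, σ ≈ 1.170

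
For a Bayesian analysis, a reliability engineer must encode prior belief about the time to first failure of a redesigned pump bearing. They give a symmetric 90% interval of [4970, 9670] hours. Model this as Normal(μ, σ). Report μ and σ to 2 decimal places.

μ = 7320.00, σ = 1428.70

A symmetric 90% interval runs μ ± z·σ with z = 1.645.
Half-width = 2350, so σ = 2350/1.645 = 1428.70.
μ is the interval midpoint, 7320.00.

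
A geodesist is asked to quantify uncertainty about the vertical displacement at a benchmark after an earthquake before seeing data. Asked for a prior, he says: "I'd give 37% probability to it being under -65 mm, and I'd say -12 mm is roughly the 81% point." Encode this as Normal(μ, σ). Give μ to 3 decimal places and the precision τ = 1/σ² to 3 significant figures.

μ = -50.461, τ = 0.000521

For Normal(μ,σ), the p-quantile is μ + z_p·σ. Here z_{0.37} = -0.3319, z_{0.81} = 0.8779.
So -65 = μ − 0.3319σ and -12 = μ + 0.8779σ.
Subtracting: σ = (-12 − -65)/(0.8779 − (-0.3319)) = 43.811.
Then μ = -65 − (-0.3319)·43.811 = -50.461.
Precision τ = 1/σ² = 1/43.81² = 0.000521.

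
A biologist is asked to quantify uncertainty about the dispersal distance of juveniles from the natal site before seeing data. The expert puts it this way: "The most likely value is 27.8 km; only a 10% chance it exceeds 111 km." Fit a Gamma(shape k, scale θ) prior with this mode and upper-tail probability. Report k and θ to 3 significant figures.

k ≈ 1.96, θ ≈ 29

Gamma(k,θ) with k>1 has mode (k−1)θ, so θ = 27.8/(k−1).
Need P(X < 111) = 0.9 with θ tied to k this way. Start at k = 2, θ = 27.8: P(X<111) ≈ 0.908.
Too high — lower k to spread out. Iterating converges to k ≈ 1.96.
Then θ = 27.8/(1.96−1) ≈ 29.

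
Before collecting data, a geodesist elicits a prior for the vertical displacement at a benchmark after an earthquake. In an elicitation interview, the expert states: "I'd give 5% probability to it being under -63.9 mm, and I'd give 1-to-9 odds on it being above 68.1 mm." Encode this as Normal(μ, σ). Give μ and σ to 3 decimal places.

For Normal(μ,σ), the p-quantile is μ + z_p·σ. Here z_{0.05} = -1.645, z_{0.9} = 1.282.
So -63.9 = μ − 1.645σ and 68.1 = μ + 1.282σ.
Subtracting: σ = (68.1 − -63.9)/(1.282 − (-1.645)) = 45.107.
Then μ = -63.9 − (-1.645)·45.107 = 10.294.

μ = 10.294, σ = 45.107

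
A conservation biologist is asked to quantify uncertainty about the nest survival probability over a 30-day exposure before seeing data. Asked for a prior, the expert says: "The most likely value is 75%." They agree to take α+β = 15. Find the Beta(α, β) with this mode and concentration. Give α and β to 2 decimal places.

α = 10.75, β = 4.25

For α,β > 1 the Beta mode is (α−1)/(α+β−2). With α+β = 15, the mode is (α−1)/13.
Set (α−1)/13 = 0.75 → α = 1 + 0.75·13 = 10.75.
β = 15 − α = 4.25.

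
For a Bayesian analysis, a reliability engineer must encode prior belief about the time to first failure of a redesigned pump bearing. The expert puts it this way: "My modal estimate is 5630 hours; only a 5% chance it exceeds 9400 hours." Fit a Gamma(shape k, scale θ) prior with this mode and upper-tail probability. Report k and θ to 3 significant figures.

k ≈ 11.6, θ ≈ 530

Gamma(k,θ) with k>1 has mode (k−1)θ, so θ = 5630/(k−1).
Need P(X < 9400) = 0.95 with θ tied to k this way. Start at k = 2, θ = 5630: P(X<9400) ≈ 0.497.
Too low — raise k to concentrate. Iterating converges to k ≈ 11.6.
Then θ = 5630/(11.6−1) ≈ 530.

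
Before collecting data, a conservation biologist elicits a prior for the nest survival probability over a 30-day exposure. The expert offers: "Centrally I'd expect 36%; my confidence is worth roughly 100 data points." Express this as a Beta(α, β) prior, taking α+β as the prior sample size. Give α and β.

Under the effective-sample-size interpretation, Beta(α, β) has prior mean α/(α+β) and prior sample size α+β.
So α+β = 100 and α/(α+β) = 0.36, giving α = 0.36·100 = 36 and β = 100 − 36 = 64.

α = 36, β = 64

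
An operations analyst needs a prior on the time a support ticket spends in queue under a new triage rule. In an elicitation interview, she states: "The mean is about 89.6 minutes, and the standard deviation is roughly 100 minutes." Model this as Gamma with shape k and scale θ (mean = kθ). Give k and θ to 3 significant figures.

For Gamma(k, scale θ): mean = kθ, variance = kθ², so CV = 1/√k.
CV = SD/mean = 100/89.6 = 1.116, hence k = 1/CV² = 0.803.
Then θ = mean/k = 89.6/0.803 = 112.

k ≈ 0.803, θ ≈ 112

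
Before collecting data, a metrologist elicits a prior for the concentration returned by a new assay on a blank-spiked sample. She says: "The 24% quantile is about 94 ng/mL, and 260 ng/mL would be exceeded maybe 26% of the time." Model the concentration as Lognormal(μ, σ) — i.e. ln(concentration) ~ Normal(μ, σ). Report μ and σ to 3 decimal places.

If T ~ Lognormal(μ,σ) then ln T ~ Normal(μ,σ), so the p-quantile of ln T is μ + z_p·σ.
ln(94) = 4.543 and ln(260) = 5.561; z_{0.24} = -0.7063, z_{0.74} = 0.6433.
σ = (5.561 − 4.543)/(0.6433 − (-0.7063)) = 0.754.
μ = 4.543 − (-0.7063)·0.754 = 5.076.

μ ≈ 5.076, σ ≈ 0.754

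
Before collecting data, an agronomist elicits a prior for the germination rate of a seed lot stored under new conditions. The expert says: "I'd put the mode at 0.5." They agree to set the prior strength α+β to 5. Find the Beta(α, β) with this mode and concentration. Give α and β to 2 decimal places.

α = 2.50, β = 2.50

For α,β > 1 the Beta mode is (α−1)/(α+β−2). With α+β = 5, the mode is (α−1)/3.
Set (α−1)/3 = 0.5 → α = 1 + 0.5·3 = 2.50.
β = 5 − α = 2.50.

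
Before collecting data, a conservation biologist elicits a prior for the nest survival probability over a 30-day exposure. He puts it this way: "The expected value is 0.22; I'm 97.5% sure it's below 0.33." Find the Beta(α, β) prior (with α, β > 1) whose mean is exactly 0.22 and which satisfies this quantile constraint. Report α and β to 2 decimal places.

With mean 0.22 fixed, write α = 0.22s, β = 0.78s where s = α+β.
Need P(θ < 0.33) = 0.975 under Beta(0.22s, 0.78s). Normal approximation: (q−m)/√(m(1−m)/s) ≈ z_{0.975} = 1.96, so s ≈ 0.22·0.78·(1.96)²/(0.33−0.22)² = 54.5.
At s = 54.5: P(θ<0.33) ≈ 0.967. Adjusting to match 0.975 gives s ≈ 62.23.
So α = 0.22·62.23 ≈ 13.69, β = 0.78·62.23 ≈ 48.54.

α ≈ 13.69, β ≈ 48.54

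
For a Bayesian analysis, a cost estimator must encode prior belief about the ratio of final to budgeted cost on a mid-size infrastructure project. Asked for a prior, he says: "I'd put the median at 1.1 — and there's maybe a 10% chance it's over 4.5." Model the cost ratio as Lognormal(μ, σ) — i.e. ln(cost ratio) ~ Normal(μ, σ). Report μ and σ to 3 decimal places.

If T ~ Lognormal(μ,σ) then ln T ~ Normal(μ,σ), so the p-quantile of ln T is μ + z_p·σ.
ln(1.1) = 0.09531 and ln(4.5) = 1.504; z_{0.5} = 0, z_{0.9} = 1.282.
σ = (1.504 − 0.09531)/(1.282 − (0)) = 1.099.
μ = 0.09531 − (0)·1.099 = 0.095.

μ ≈ 0.095, σ ≈ 1.099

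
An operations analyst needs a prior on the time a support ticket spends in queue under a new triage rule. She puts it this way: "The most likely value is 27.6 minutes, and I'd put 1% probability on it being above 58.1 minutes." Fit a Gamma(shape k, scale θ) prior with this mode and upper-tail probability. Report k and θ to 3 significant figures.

Gamma(k,θ) with k>1 has mode (k−1)θ, so θ = 27.6/(k−1).
Need P(X < 58.1) = 0.99 with θ tied to k this way. Start at k = 2, θ = 27.6: P(X<58.1) ≈ 0.622.
Too low — raise k to concentrate. Iterating converges to k ≈ 9.78.
Then θ = 27.6/(9.78−1) ≈ 3.14.

k ≈ 9.78, θ ≈ 3.14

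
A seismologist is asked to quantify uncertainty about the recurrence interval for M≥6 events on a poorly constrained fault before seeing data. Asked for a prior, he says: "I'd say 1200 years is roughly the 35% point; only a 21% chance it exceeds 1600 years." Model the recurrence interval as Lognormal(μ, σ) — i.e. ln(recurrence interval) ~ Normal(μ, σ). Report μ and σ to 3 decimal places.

μ ≈ 7.183, σ ≈ 0.241

If T ~ Lognormal(μ,σ) then ln T ~ Normal(μ,σ), so the p-quantile of ln T is μ + z_p·σ.
ln(1200) = 7.09 and ln(1600) = 7.378; z_{0.35} = -0.3853, z_{0.79} = 0.8064.
σ = (7.378 − 7.09)/(0.8064 − (-0.3853)) = 0.241.
μ = 7.09 − (-0.3853)·0.241 = 7.183.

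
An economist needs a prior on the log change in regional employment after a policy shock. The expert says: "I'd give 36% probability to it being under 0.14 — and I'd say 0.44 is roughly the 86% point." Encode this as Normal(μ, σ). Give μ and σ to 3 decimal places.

μ = 0.215, σ = 0.209

The p-quantile of Normal(μ,σ) is μ + z_p·σ, with z_{0.36} = -0.3585 and z_{0.86} = 1.08.
Eliminate σ: μ = (z₂·x₁ − z₁·x₂)/(z₂ − z₁) = (1.08·0.14 − (-0.3585)·0.44)/1.439 = 0.215.
Then σ = (x₂ − x₁)/(z₂ − z₁) = (0.44 − 0.14)/1.439 = 0.209.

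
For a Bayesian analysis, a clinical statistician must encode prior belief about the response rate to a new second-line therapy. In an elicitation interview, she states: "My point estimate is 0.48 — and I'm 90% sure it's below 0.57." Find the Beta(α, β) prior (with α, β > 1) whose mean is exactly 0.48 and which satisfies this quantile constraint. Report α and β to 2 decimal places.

α ≈ 24.23, β ≈ 26.25

With mean 0.48 fixed, write α = 0.48s, β = 0.52s where s = α+β.
Need P(θ < 0.57) = 0.9 under Beta(0.48s, 0.52s). Normal approximation: (q−m)/√(m(1−m)/s) ≈ z_{0.9} = 1.28, so s ≈ 0.48·0.52·(1.28)²/(0.57−0.48)² = 50.6.
At s = 50.6: P(θ<0.57) ≈ 0.900. Adjusting to match 0.9 gives s ≈ 50.47.
So α = 0.48·50.47 ≈ 24.23, β = 0.52·50.47 ≈ 26.25.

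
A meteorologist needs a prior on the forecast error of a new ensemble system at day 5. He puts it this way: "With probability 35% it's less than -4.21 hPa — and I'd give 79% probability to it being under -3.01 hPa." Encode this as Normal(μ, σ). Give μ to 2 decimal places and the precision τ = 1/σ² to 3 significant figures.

For Normal(μ,σ), the p-quantile is μ + z_p·σ. Here z_{0.35} = -0.3853, z_{0.79} = 0.8064.
So -4.21 = μ − 0.3853σ and -3.01 = μ + 0.8064σ.
Subtracting: σ = (-3.01 − -4.21)/(0.8064 − (-0.3853)) = 1.01.
Then μ = -4.21 − (-0.3853)·1.01 = -3.82.
Precision τ = 1/σ² = 1/1.007² = 0.986.

μ = -3.82, τ = 0.986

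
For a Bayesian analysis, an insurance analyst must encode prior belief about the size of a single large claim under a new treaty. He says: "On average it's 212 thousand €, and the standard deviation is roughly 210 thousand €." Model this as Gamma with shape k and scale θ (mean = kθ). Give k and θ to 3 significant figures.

For Gamma(k, scale θ): mean = kθ, variance = kθ², so CV = 1/√k.
CV = SD/mean = 210/212 = 0.9906, hence k = 1/CV² = 1.02.
Then θ = mean/k = 212/1.02 = 208.

k ≈ 1.02, θ ≈ 208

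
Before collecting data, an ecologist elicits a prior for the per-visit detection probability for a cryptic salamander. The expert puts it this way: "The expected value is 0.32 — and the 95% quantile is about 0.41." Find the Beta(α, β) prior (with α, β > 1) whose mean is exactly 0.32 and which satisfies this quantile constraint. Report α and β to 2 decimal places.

With mean 0.32 fixed, write α = 0.32s, β = 0.68s where s = α+β.
Need P(θ < 0.41) = 0.95 under Beta(0.32s, 0.68s). Normal approximation: (q−m)/√(m(1−m)/s) ≈ z_{0.95} = 1.64, so s ≈ 0.32·0.68·(1.64)²/(0.41−0.32)² = 72.7.
At s = 72.7: P(θ<0.41) ≈ 0.946. Adjusting to match 0.95 gives s ≈ 76.24.
So α = 0.32·76.24 ≈ 24.40, β = 0.68·76.24 ≈ 51.85.

α ≈ 24.40, β ≈ 51.85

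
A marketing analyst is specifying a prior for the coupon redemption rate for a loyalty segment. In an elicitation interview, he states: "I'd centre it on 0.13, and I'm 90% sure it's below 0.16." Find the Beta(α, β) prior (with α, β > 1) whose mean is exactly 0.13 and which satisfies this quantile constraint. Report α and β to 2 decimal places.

α ≈ 27.98, β ≈ 187.22

With mean 0.13 fixed, write α = 0.13s, β = 0.87s where s = α+β.
Need P(θ < 0.16) = 0.9 under Beta(0.13s, 0.87s). Normal approximation: (q−m)/√(m(1−m)/s) ≈ z_{0.9} = 1.28, so s ≈ 0.13·0.87·(1.28)²/(0.16−0.13)² = 206.4.
At s = 206.4: P(θ<0.16) ≈ 0.896. Adjusting to match 0.9 gives s ≈ 215.20.
So α = 0.13·215.20 ≈ 27.98, β = 0.87·215.20 ≈ 187.22.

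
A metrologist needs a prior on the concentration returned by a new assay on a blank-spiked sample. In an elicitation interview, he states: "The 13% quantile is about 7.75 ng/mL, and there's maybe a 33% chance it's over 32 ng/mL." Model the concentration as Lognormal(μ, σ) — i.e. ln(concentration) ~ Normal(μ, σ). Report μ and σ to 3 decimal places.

If T ~ Lognormal(μ,σ) then ln T ~ Normal(μ,σ), so the p-quantile of ln T is μ + z_p·σ.
ln(7.75) = 2.048 and ln(32) = 3.466; z_{0.13} = -1.126, z_{0.67} = 0.4399.
σ = (3.466 − 2.048)/(0.4399 − (-1.126)) = 0.905.
μ = 2.048 − (-1.126)·0.905 = 3.067.

μ ≈ 3.067, σ ≈ 0.905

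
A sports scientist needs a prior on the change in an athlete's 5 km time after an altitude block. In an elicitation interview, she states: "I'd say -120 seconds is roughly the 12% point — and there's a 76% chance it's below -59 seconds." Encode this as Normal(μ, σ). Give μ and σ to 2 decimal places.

The p-quantile of Normal(μ,σ) is μ + z_p·σ, with z_{0.12} = -1.175 and z_{0.76} = 0.7063.
Eliminate σ: μ = (z₂·x₁ − z₁·x₂)/(z₂ − z₁) = (0.7063·-120 − (-1.175)·-59)/1.881 = -81.90.
Then σ = (x₂ − x₁)/(z₂ − z₁) = (-59 − -120)/1.881 = 32.42.

μ = -81.90, σ = 32.42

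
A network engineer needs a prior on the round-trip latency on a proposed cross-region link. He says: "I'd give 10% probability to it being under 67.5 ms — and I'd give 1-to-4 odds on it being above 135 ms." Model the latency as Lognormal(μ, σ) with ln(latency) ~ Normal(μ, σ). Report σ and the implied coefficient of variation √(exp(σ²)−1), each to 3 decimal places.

σ ≈ 0.326, CV ≈ 0.335

If T ~ Lognormal(μ,σ) then ln T ~ Normal(μ,σ), so the p-quantile of ln T is μ + z_p·σ.
ln(67.5) = 4.212 and ln(135) = 4.905; z_{0.1} = -1.282, z_{0.8} = 0.8416.
σ = (4.905 − 4.212)/(0.8416 − (-1.282)) = 0.326.
μ = 4.212 − (-1.282)·0.326 = 4.631.
CV = √(exp(σ²)−1) = √(exp(0.1066)−1) = 0.335.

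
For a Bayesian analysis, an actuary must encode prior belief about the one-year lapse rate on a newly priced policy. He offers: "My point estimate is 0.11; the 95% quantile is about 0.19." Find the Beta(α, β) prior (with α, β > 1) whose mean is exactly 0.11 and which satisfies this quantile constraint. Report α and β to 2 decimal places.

α ≈ 5.50, β ≈ 44.50

With mean 0.11 fixed, write α = 0.11s, β = 0.89s where s = α+β.
Need P(θ < 0.19) = 0.95 under Beta(0.11s, 0.89s). Normal approximation: (q−m)/√(m(1−m)/s) ≈ z_{0.95} = 1.64, so s ≈ 0.11·0.89·(1.64)²/(0.19−0.11)² = 41.4.
At s = 41.4: P(θ<0.19) ≈ 0.935. Adjusting to match 0.95 gives s ≈ 50.00.
So α = 0.11·50.00 ≈ 5.50, β = 0.89·50.00 ≈ 44.50.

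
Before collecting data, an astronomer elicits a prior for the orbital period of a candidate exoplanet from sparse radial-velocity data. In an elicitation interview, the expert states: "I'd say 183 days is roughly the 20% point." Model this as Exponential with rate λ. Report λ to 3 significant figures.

λ ≈ 0.00122

P(T < 183.0) = 1 − e^(−λ·183.0) = 0.2, so λ = −ln(1−0.2)/183.0 = −ln(0.8)/183.0 = 0.00122.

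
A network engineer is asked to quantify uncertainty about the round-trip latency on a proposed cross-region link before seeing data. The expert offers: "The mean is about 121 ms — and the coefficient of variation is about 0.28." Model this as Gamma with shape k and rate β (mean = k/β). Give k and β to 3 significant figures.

k ≈ 12.8, β ≈ 0.105

For Gamma(k, rate β): mean = k/β, variance = k/β², so CV = 1/√k.
CV = 0.28, hence k = 1/CV² = 12.8.
Then β = k/mean = 12.8/121 = 0.105.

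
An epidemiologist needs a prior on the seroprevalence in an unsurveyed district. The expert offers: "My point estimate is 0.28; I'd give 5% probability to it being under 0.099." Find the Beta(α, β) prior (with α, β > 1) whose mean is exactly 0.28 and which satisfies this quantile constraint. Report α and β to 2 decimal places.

With mean 0.28 fixed, write α = 0.28s, β = 0.72s where s = α+β.
Need P(θ < 0.099) = 0.05 under Beta(0.28s, 0.72s). Normal approximation: (q−m)/√(m(1−m)/s) ≈ z_{0.05} = -1.64, so s ≈ 0.28·0.72·(-1.64)²/(0.099−0.28)² = 16.6.
At s = 16.6: P(θ<0.099) ≈ 0.025. Adjusting to match 0.05 gives s ≈ 12.17.
So α = 0.28·12.17 ≈ 3.41, β = 0.72·12.17 ≈ 8.76.

α ≈ 3.41, β ≈ 8.76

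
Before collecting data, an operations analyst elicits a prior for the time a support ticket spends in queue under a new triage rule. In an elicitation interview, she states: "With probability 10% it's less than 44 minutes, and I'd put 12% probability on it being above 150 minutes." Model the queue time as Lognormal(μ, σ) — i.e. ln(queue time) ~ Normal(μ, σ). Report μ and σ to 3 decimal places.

μ ≈ 4.424, σ ≈ 0.499

If T ~ Lognormal(μ,σ) then ln T ~ Normal(μ,σ), so the p-quantile of ln T is μ + z_p·σ.
ln(44) = 3.784 and ln(150) = 5.011; z_{0.1} = -1.282, z_{0.88} = 1.175.
σ = (5.011 − 3.784)/(1.175 − (-1.282)) = 0.499.
μ = 3.784 − (-1.282)·0.499 = 4.424.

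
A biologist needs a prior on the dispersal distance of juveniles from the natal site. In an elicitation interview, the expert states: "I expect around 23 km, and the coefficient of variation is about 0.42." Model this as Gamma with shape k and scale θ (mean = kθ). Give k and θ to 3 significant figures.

For Gamma(k, scale θ): mean = kθ, variance = kθ², so CV = 1/√k.
CV = 0.42, hence k = 1/CV² = 5.67.
Then θ = mean/k = 23/5.67 = 4.06.

k ≈ 5.67, θ ≈ 4.06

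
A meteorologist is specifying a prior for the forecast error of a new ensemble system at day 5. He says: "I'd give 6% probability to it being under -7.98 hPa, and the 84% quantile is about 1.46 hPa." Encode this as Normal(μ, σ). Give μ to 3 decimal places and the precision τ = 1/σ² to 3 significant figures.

The p-quantile of Normal(μ,σ) is μ + z_p·σ, with z_{0.06} = -1.555 and z_{0.84} = 0.9945.
Eliminate σ: μ = (z₂·x₁ − z₁·x₂)/(z₂ − z₁) = (0.9945·-7.98 − (-1.555)·1.46)/2.549 = -2.223.
Then σ = (x₂ − x₁)/(z₂ − z₁) = (1.46 − -7.98)/2.549 = 3.703.
Precision τ = 1/σ² = 1/3.703² = 0.0729.

μ = -2.223, τ = 0.0729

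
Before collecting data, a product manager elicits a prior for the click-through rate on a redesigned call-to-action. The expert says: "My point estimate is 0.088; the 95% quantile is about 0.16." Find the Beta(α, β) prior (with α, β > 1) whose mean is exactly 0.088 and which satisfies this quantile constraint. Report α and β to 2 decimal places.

α ≈ 4.56, β ≈ 47.28

With mean 0.088 fixed, write α = 0.088s, β = 0.912s where s = α+β.
Need P(θ < 0.16) = 0.95 under Beta(0.088s, 0.912s). Normal approximation: (q−m)/√(m(1−m)/s) ≈ z_{0.95} = 1.64, so s ≈ 0.088·0.912·(1.64)²/(0.16−0.088)² = 41.9.
At s = 41.9: P(θ<0.16) ≈ 0.934. Adjusting to match 0.95 gives s ≈ 51.84.
So α = 0.088·51.84 ≈ 4.56, β = 0.912·51.84 ≈ 47.28.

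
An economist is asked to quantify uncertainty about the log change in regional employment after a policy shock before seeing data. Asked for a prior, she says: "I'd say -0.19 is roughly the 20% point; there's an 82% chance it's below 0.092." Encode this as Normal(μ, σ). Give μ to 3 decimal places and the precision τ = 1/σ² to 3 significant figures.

μ = -0.055, τ = 38.8

The p-quantile of Normal(μ,σ) is μ + z_p·σ, with z_{0.2} = -0.8416 and z_{0.82} = 0.9154.
Eliminate σ: μ = (z₂·x₁ − z₁·x₂)/(z₂ − z₁) = (0.9154·-0.19 − (-0.8416)·0.092)/1.757 = -0.055.
Then σ = (x₂ − x₁)/(z₂ − z₁) = (0.092 − -0.19)/1.757 = 0.161.
Precision τ = 1/σ² = 1/0.1605² = 38.8.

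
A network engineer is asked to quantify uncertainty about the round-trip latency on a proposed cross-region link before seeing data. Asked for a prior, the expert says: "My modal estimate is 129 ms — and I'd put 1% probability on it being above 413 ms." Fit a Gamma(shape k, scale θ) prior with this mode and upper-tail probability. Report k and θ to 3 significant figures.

k ≈ 4.27, θ ≈ 39.4

Gamma(k,θ) with k>1 has mode (k−1)θ, so θ = 129/(k−1).
Need P(X < 413) = 0.99 with θ tied to k this way. Start at k = 2, θ = 129: P(X<413) ≈ 0.829.
Too low — raise k to concentrate. Iterating converges to k ≈ 4.27.
Then θ = 129/(4.27−1) ≈ 39.4.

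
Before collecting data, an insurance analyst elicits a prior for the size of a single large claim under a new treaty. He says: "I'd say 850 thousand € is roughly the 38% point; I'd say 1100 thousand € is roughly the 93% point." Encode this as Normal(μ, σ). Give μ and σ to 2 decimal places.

The p-quantile of Normal(μ,σ) is μ + z_p·σ, with z_{0.38} = -0.3055 and z_{0.93} = 1.476.
Eliminate σ: μ = (z₂·x₁ − z₁·x₂)/(z₂ − z₁) = (1.476·850 − (-0.3055)·1100)/1.781 = 892.87.
Then σ = (x₂ − x₁)/(z₂ − z₁) = (1100 − 850)/1.781 = 140.35.

μ = 892.87, σ = 140.35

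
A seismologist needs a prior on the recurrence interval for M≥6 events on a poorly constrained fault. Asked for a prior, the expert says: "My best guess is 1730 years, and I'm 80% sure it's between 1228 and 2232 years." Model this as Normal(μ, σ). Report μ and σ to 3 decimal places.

A symmetric 80% interval runs μ ± z·σ with z = 1.282.
Half-width = 502, so σ = 502/1.282 = 391.713.
μ is the stated best guess, 1730.000.

μ = 1730.000, σ = 391.713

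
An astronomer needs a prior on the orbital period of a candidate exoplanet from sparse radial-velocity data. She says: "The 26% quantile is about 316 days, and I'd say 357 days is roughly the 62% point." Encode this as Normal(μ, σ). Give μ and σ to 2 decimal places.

μ = 343.80, σ = 43.21

For Normal(μ,σ), the p-quantile is μ + z_p·σ. Here z_{0.26} = -0.6433, z_{0.62} = 0.3055.
So 316 = μ − 0.6433σ and 357 = μ + 0.3055σ.
Subtracting: σ = (357 − 316)/(0.3055 − (-0.6433)) = 43.21.
Then μ = 316 − (-0.6433)·43.21 = 343.80.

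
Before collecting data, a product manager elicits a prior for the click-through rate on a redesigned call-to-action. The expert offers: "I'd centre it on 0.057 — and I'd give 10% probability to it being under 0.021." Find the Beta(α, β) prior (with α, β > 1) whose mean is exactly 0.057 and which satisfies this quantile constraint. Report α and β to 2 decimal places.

α ≈ 2.89, β ≈ 47.78

With mean 0.057 fixed, write α = 0.057s, β = 0.943s where s = α+β.
Need P(θ < 0.021) = 0.1 under Beta(0.057s, 0.943s). Normal approximation: (q−m)/√(m(1−m)/s) ≈ z_{0.1} = -1.28, so s ≈ 0.057·0.943·(-1.28)²/(0.021−0.057)² = 68.1.
At s = 68.1: P(θ<0.021) ≈ 0.061. Adjusting to match 0.1 gives s ≈ 50.67.
So α = 0.057·50.67 ≈ 2.89, β = 0.943·50.67 ≈ 47.78.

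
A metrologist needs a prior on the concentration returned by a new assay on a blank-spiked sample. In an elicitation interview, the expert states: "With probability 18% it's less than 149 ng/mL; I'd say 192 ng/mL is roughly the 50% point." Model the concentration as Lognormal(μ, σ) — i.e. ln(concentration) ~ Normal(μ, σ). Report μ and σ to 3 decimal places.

μ ≈ 5.257, σ ≈ 0.277

If T ~ Lognormal(μ,σ) then ln T ~ Normal(μ,σ), so the p-quantile of ln T is μ + z_p·σ.
ln(149) = 5.004 and ln(192) = 5.257; z_{0.18} = -0.9154, z_{0.5} = 0.
σ = (5.257 − 5.004)/(0 − (-0.9154)) = 0.277.
μ = 5.004 − (-0.9154)·0.277 = 5.257.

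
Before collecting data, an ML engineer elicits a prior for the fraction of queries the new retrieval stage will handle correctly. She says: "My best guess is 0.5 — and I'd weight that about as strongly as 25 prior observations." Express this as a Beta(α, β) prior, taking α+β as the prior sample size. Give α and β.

α = 12.5, β = 12.5

Under the effective-sample-size interpretation, Beta(α, β) has prior mean α/(α+β) and prior sample size α+β.
So α+β = 25 and α/(α+β) = 0.5, giving α = 0.5·25 = 12.5 and β = 25 − 12.5 = 12.5.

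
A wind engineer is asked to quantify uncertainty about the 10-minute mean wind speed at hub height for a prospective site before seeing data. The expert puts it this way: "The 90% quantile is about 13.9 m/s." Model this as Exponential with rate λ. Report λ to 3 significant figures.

λ ≈ 0.166

P(T < 13.9) = 1 − e^(−λ·13.9) = 0.9, so λ = −ln(1−0.9)/13.9 = −ln(0.1)/13.9 = 0.166.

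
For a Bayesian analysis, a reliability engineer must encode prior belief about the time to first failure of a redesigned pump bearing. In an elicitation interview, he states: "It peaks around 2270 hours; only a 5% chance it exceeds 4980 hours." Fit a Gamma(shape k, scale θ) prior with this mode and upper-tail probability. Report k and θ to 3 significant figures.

k ≈ 5.46, θ ≈ 509

Gamma(k,θ) with k>1 has mode (k−1)θ, so θ = 2270/(k−1).
Need P(X < 4980) = 0.95 with θ tied to k this way. Start at k = 2, θ = 2270: P(X<4980) ≈ 0.644.
Too low — raise k to concentrate. Iterating converges to k ≈ 5.46.
Then θ = 2270/(5.46−1) ≈ 509.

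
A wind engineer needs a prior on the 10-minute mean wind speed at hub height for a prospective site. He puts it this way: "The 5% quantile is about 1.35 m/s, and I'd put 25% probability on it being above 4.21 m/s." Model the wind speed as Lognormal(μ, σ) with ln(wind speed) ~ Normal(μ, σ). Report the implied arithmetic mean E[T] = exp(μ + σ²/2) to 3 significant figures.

If T ~ Lognormal(μ,σ) then ln T ~ Normal(μ,σ), so the p-quantile of ln T is μ + z_p·σ.
ln(1.35) = 0.3001 and ln(4.21) = 1.437; z_{0.05} = -1.645, z_{0.75} = 0.6745.
σ = (1.437 − 0.3001)/(0.6745 − (-1.645)) = 0.490.
μ = 0.3001 − (-1.645)·0.490 = 1.107.
E[T] = exp(μ + σ²/2) = exp(1.107 + 0.1202) = 3.41 m/s.

E[T] ≈ 3.41 m/s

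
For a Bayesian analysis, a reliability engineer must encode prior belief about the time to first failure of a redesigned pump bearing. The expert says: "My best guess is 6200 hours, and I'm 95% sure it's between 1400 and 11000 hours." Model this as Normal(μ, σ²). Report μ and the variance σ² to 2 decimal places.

μ = 6200.00, σ² = 5997721.46

A symmetric 95% interval runs μ ± z·σ with z = 1.96.
Half-width = 4800, so σ = 4800/1.96 = 2449.025 and σ² = 5997721.46.
μ is the stated best guess, 6200.00.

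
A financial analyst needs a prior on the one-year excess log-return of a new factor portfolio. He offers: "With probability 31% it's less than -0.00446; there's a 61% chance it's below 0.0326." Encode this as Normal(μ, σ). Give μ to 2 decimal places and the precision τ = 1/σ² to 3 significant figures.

μ = 0.02, τ = 438

The p-quantile of Normal(μ,σ) is μ + z_p·σ, with z_{0.31} = -0.4959 and z_{0.61} = 0.2793.
Eliminate σ: μ = (z₂·x₁ − z₁·x₂)/(z₂ − z₁) = (0.2793·-0.00446 − (-0.4959)·0.0326)/0.7752 = 0.02.
Then σ = (x₂ − x₁)/(z₂ − z₁) = (0.0326 − -0.00446)/0.7752 = 0.05.
Precision τ = 1/σ² = 1/0.04781² = 438.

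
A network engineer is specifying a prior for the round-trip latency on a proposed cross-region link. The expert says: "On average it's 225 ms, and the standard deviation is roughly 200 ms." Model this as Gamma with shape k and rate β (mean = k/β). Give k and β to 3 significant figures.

For Gamma(k, rate β): mean = k/β, variance = k/β², so CV = 1/√k.
CV = SD/mean = 200/225 = 0.8889, hence k = 1/CV² = 1.27.
Then β = k/mean = 1.27/225 = 0.00562.

k ≈ 1.27, β ≈ 0.00562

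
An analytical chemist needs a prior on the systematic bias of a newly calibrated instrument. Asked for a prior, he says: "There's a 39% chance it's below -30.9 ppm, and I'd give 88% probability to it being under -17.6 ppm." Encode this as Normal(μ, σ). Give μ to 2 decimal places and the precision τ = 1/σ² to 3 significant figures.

For Normal(μ,σ), the p-quantile is μ + z_p·σ. Here z_{0.39} = -0.2793, z_{0.88} = 1.175.
So -30.9 = μ − 0.2793σ and -17.6 = μ + 1.175σ.
Subtracting: σ = (-17.6 − -30.9)/(1.175 − (-0.2793)) = 9.15.
Then μ = -30.9 − (-0.2793)·9.15 = -28.35.
Precision τ = 1/σ² = 1/9.145² = 0.012.

μ = -28.35, τ = 0.012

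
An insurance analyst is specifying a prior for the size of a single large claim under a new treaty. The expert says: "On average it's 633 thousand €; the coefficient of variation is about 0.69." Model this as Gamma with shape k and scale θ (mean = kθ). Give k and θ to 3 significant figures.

For Gamma(k, scale θ): mean = kθ, variance = kθ², so CV = 1/√k.
CV = 0.69, hence k = 1/CV² = 2.1.
Then θ = mean/k = 633/2.1 = 301.

k ≈ 2.1, θ ≈ 301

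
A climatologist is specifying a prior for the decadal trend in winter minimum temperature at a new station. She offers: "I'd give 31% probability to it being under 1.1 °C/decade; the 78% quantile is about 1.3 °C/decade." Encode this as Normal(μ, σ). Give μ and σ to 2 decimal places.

μ = 1.18, σ = 0.16

The p-quantile of Normal(μ,σ) is μ + z_p·σ, with z_{0.31} = -0.4959 and z_{0.78} = 0.7722.
Eliminate σ: μ = (z₂·x₁ − z₁·x₂)/(z₂ − z₁) = (0.7722·1.1 − (-0.4959)·1.3)/1.268 = 1.18.
Then σ = (x₂ − x₁)/(z₂ − z₁) = (1.3 − 1.1)/1.268 = 0.16.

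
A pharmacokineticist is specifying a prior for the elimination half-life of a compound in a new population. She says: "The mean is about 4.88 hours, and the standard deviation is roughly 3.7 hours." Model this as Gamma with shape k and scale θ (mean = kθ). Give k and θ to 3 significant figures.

For Gamma(k, scale θ): mean = kθ, variance = kθ², so CV = 1/√k.
CV = SD/mean = 3.7/4.88 = 0.7582, hence k = 1/CV² = 1.74.
Then θ = mean/k = 4.88/1.74 = 2.81.

k ≈ 1.74, θ ≈ 2.81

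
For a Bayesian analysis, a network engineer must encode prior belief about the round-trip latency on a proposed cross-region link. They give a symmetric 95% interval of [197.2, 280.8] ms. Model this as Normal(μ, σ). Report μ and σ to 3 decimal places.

μ = 239.000, σ = 21.327

A symmetric 95% interval runs μ ± z·σ with z = 1.96.
Half-width = 41.8, so σ = 41.8/1.96 = 21.327.
μ is the interval midpoint, 239.000.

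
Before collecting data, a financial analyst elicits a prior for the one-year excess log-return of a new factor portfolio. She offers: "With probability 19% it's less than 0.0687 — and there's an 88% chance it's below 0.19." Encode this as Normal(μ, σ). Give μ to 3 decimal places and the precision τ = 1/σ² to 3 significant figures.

The p-quantile of Normal(μ,σ) is μ + z_p·σ, with z_{0.19} = -0.8779 and z_{0.88} = 1.175.
Eliminate σ: μ = (z₂·x₁ − z₁·x₂)/(z₂ − z₁) = (1.175·0.0687 − (-0.8779)·0.19)/2.053 = 0.121.
Then σ = (x₂ − x₁)/(z₂ − z₁) = (0.19 − 0.0687)/2.053 = 0.059.
Precision τ = 1/σ² = 1/0.05909² = 286.

μ = 0.121, τ = 286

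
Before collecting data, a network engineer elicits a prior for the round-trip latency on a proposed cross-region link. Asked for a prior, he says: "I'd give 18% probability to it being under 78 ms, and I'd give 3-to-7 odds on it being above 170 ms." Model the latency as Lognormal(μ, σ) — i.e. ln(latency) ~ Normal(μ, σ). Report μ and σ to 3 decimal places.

If T ~ Lognormal(μ,σ) then ln T ~ Normal(μ,σ), so the p-quantile of ln T is μ + z_p·σ.
ln(78) = 4.357 and ln(170) = 5.136; z_{0.18} = -0.9154, z_{0.7} = 0.5244.
σ = (5.136 − 4.357)/(0.5244 − (-0.9154)) = 0.541.
μ = 4.357 − (-0.9154)·0.541 = 4.852.

μ ≈ 4.852, σ ≈ 0.541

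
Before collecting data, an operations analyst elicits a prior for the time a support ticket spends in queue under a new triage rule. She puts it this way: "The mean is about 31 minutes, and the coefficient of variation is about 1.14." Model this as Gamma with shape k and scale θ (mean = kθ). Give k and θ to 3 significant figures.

For Gamma(k, scale θ): mean = kθ, variance = kθ², so CV = 1/√k.
CV = 1.14, hence k = 1/CV² = 0.769.
Then θ = mean/k = 31/0.769 = 40.3.

k ≈ 0.769, θ ≈ 40.3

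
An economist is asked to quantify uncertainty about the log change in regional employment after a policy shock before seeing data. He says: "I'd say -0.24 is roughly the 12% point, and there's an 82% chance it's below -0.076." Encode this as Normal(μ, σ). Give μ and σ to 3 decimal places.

The p-quantile of Normal(μ,σ) is μ + z_p·σ, with z_{0.12} = -1.175 and z_{0.82} = 0.9154.
Eliminate σ: μ = (z₂·x₁ − z₁·x₂)/(z₂ − z₁) = (0.9154·-0.24 − (-1.175)·-0.076)/2.09 = -0.148.
Then σ = (x₂ − x₁)/(z₂ − z₁) = (-0.076 − -0.24)/2.09 = 0.078.

μ = -0.148, σ = 0.078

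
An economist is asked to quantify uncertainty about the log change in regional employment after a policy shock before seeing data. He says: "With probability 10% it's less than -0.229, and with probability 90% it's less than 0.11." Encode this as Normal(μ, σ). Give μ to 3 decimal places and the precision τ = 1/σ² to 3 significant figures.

The p-quantile of Normal(μ,σ) is μ + z_p·σ, with z_{0.1} = -1.282 and z_{0.9} = 1.282.
Eliminate σ: μ = (z₂·x₁ − z₁·x₂)/(z₂ − z₁) = (1.282·-0.229 − (-1.282)·0.11)/2.563 = -0.059.
Then σ = (x₂ − x₁)/(z₂ − z₁) = (0.11 − -0.229)/2.563 = 0.132.
Precision τ = 1/σ² = 1/0.1323² = 57.2.

μ = -0.059, τ = 57.2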